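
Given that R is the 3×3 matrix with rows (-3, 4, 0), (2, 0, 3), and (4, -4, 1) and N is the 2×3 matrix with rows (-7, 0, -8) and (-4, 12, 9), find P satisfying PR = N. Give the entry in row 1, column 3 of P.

-5

Right-multiplying both sides by R⁻¹ gives P = NR⁻¹.
det R = 4, so R⁻¹ = [[3, -1, 3], [5/2, -3/4, 9/4], [-2, 1, -2]].
P = NR⁻¹ = [[-7, 0, -8], [-4, 12, 9]] · [[3, -1, 3], [5/2, -3/4, 9/4], [-2, 1, -2]] = [[-5, -1, -5], [0, 4, -3]].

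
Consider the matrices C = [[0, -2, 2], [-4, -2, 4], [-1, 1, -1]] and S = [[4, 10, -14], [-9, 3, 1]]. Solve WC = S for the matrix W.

W = [[-1, -2, 4], [-3, 2, 1]]

Right-multiplying both sides by C⁻¹ gives W = SC⁻¹.
det C = 4; the adjugate gives C⁻¹ = [[-1/2, 0, -1], [-2, 1/2, -2], [-3/2, 1/2, -2]].
W = SC⁻¹ = [[4, 10, -14], [-9, 3, 1]] · [[-1/2, 0, -1], [-2, 1/2, -2], [-3/2, 1/2, -2]] = [[-1, -2, 4], [-3, 2, 1]].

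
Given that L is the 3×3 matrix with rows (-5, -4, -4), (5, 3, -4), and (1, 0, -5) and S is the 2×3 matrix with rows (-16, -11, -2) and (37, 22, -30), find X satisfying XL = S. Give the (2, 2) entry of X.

Right-multiplying both sides by L⁻¹ gives X = SL⁻¹.
det L = 3, so L⁻¹ = [[-5, -20/3, 28/3], [7, 29/3, -40/3], [-1, -4/3, 5/3]].
X = SL⁻¹ = [[-16, -11, -2], [37, 22, -30]] · [[-5, -20/3, 28/3], [7, 29/3, -40/3], [-1, -4/3, 5/3]] = [[5, 3, -6], [-1, 6, 2]].

6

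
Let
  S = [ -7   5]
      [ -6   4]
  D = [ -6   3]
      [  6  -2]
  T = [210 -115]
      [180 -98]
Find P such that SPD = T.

Isolating P: multiply by S⁻¹ from the left and D⁻¹ from the right, so P = S⁻¹TD⁻¹.
S has determinant 2; S⁻¹ = [[2, -5/2], [3, -7/2]].
det D = -6; the adjugate gives D⁻¹ = [[1/3, 1/2], [1, 1]].
S⁻¹T = [[-30, 15], [0, -2]].
P = (S⁻¹T)D⁻¹ = [[5, 0], [-2, -2]].

P = [[5, 0], [-2, -2]]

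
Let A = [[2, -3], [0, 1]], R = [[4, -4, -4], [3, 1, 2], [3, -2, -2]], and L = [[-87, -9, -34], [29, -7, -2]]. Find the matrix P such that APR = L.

Isolating P: multiply by A⁻¹ from the left and R⁻¹ from the right, so P = A⁻¹LR⁻¹.
A has determinant 2; A⁻¹ = [[1/2, 3/2], [0, 1]].
R has determinant -4; R⁻¹ = [[-1/2, 0, 1], [-3, -1, 5], [9/4, 1, -4]].
A⁻¹L = [[0, -15, -20], [29, -7, -2]].
P = (A⁻¹L)R⁻¹ = [[0, -5, 5], [2, 5, 2]].

P = [[0, -5, 5], [2, 5, 2]]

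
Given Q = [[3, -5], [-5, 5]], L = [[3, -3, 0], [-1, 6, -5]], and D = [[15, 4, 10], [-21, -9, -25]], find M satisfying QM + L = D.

M = [[4, 4, 5], [0, 1, 1]]

QM = D − L = [[12, 7, 10], [-20, -15, -20]].
Since Q multiplies M on the left, M = Q⁻¹(D − L).
Q has determinant -10; Q⁻¹ = [[-1/2, -1/2], [-1/2, -3/10]].
M = Q⁻¹(D − L) = [[4, 4, 5], [0, 1, 1]].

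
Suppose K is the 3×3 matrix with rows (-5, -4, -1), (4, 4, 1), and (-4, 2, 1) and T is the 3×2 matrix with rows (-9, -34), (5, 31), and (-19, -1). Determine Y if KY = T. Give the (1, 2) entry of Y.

3

K is on the left of Y, so left-multiply by K⁻¹: Y = K⁻¹T.
K has determinant -2; K⁻¹ = [[-1, -1, 0], [4, 9/2, -1/2], [-12, -13, 2]].
Y = K⁻¹T = [[-1, -1, 0], [4, 9/2, -1/2], [-12, -13, 2]] · [[-9, -34], [5, 31], [-19, -1]] = [[4, 3], [-4, 4], [5, 3]].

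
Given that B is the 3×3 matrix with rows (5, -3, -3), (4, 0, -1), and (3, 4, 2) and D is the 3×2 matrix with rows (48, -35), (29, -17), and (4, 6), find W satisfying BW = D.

Left-multiplying both sides by B⁻¹ gives W = B⁻¹D.
det B = 5, so B⁻¹ = [[4/5, -6/5, 3/5], [-11/5, 19/5, -7/5], [16/5, -29/5, 12/5]].
W = B⁻¹D = [[4/5, -6/5, 3/5], [-11/5, 19/5, -7/5], [16/5, -29/5, 12/5]] · [[48, -35], [29, -17], [4, 6]] = [[6, -4], [-1, 4], [-5, 1]].

W = [[6, -4], [-1, 4], [-5, 1]]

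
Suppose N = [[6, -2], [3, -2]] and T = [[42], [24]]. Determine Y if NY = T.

Y = [[6], [-3]]

Since N multiplies Y on the left, Y = N⁻¹T.
N has determinant -6; N⁻¹ = [[1/3, -1/3], [1/2, -1]].
Y = N⁻¹T = [[1/3, -1/3], [1/2, -1]] · [[42], [24]] = [[6], [-3]].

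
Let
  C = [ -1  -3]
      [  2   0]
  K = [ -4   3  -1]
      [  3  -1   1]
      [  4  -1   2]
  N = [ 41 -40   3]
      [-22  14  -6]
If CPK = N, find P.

P = [[2, -1, 0], [4, -2, 3]]

P = C⁻¹NK⁻¹ (apply C⁻¹ on the left and K⁻¹ on the right).
det C = 6, so C⁻¹ = [[0, 1/2], [-1/3, -1/6]].
K has determinant -3; K⁻¹ = [[1/3, 5/3, -2/3], [2/3, 4/3, -1/3], [-1/3, -8/3, 5/3]].
C⁻¹N = [[-11, 7, -3], [-10, 11, 0]].
P = (C⁻¹N)K⁻¹ = [[2, -1, 0], [4, -2, 3]].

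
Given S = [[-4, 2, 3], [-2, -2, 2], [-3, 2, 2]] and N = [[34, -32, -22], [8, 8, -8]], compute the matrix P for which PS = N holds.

S is on the right of P, so right-multiply by S⁻¹: P = NS⁻¹.
det S = -2, so S⁻¹ = [[4, -1, -5], [1, -1/2, -1], [5, -1, -6]].
P = NS⁻¹ = [[34, -32, -22], [8, 8, -8]] · [[4, -1, -5], [1, -1/2, -1], [5, -1, -6]] = [[-6, 4, -6], [0, -4, 0]].

P = [[-6, 4, -6], [0, -4, 0]]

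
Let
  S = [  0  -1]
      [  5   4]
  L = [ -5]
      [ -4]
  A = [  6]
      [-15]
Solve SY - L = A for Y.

SY = A + L = [[1], [-19]].
S is on the left of Y, so left-multiply by S⁻¹: Y = S⁻¹(A + L).
S has determinant 5; S⁻¹ = [[4/5, 1/5], [-1, 0]].
Y = S⁻¹(A + L) = [[-3], [-1]].

Y = [[-3], [-1]]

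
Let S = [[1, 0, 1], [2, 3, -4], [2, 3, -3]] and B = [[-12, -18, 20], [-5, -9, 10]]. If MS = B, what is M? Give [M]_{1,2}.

-2

S is on the right of M, so right-multiply by S⁻¹: M = BS⁻¹.
S has determinant 3; S⁻¹ = [[1, 1, -1], [-2/3, -5/3, 2], [0, -1, 1]].
M = BS⁻¹ = [[-12, -18, 20], [-5, -9, 10]] · [[1, 1, -1], [-2/3, -5/3, 2], [0, -1, 1]] = [[0, -2, -4], [1, 0, -3]].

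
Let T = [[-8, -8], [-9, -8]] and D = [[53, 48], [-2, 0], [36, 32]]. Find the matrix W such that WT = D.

T is on the right of W, so right-multiply by T⁻¹: W = DT⁻¹.
det T = -8, so T⁻¹ = [[1, -1], [-9/8, 1]].
W = DT⁻¹ = [[53, 48], [-2, 0], [36, 32]] · [[1, -1], [-9/8, 1]] = [[-1, -5], [-2, 2], [0, -4]].

W = [[-1, -5], [-2, 2], [0, -4]]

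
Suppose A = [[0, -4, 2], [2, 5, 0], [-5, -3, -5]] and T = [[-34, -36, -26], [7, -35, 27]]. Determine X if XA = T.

Since A sits to the right of X, X = TA⁻¹.
det A = -2; the adjugate gives A⁻¹ = [[25/2, 13, 5], [-5, -5, -2], [-19/2, -10, -4]].
X = TA⁻¹ = [[-34, -36, -26], [7, -35, 27]] · [[25/2, 13, 5], [-5, -5, -2], [-19/2, -10, -4]] = [[2, -2, 6], [6, -4, -3]].

X = [[2, -2, 6], [6, -4, -3]]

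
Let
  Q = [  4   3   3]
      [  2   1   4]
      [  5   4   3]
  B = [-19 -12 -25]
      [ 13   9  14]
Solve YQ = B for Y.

Right-multiplying both sides by Q⁻¹ gives Y = BQ⁻¹.
Q has determinant -1; Q⁻¹ = [[13, -3, -9], [-14, 3, 10], [-3, 1, 2]].
Y = BQ⁻¹ = [[-19, -12, -25], [13, 9, 14]] · [[13, -3, -9], [-14, 3, 10], [-3, 1, 2]] = [[-4, -4, 1], [1, 2, 1]].

Y = [[-4, -4, 1], [1, 2, 1]]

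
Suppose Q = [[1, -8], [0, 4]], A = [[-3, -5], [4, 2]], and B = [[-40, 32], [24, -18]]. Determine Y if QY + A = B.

QY = B − A = [[-37, 37], [20, -20]].
Left-multiplying both sides by Q⁻¹ gives Y = Q⁻¹(B − A).
Q has determinant 4; Q⁻¹ = [[1, 2], [0, 1/4]].
Y = Q⁻¹(B − A) = [[3, -3], [5, -5]].

Y = [[3, -3], [5, -5]]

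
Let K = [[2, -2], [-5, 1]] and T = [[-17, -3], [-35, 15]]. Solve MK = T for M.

M = [[4, 5], [-5, 5]]

Since K sits to the right of M, M = TK⁻¹.
det K = -8; the adjugate gives K⁻¹ = [[-1/8, -1/4], [-5/8, -1/4]].
M = TK⁻¹ = [[-17, -3], [-35, 15]] · [[-1/8, -1/4], [-5/8, -1/4]] = [[4, 5], [-5, 5]].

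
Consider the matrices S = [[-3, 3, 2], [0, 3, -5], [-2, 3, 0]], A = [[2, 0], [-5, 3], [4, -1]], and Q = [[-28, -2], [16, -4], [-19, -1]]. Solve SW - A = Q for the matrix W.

W = [[3, -2], [-3, -2], [-4, -1]]

SW = Q + A = [[-26, -2], [11, -1], [-15, -2]].
Left-multiplying both sides by S⁻¹ gives W = S⁻¹(Q + A).
S has determinant -3; S⁻¹ = [[-5, -2, 7], [-10/3, -4/3, 5], [-2, -1, 3]].
W = S⁻¹(Q + A) = [[3, -2], [-3, -2], [-4, -1]].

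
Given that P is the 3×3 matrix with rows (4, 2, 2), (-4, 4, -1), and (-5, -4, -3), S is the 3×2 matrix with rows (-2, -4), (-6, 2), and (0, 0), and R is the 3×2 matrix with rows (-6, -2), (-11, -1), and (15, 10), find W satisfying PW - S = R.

PW = R + S = [[-8, -6], [-17, 1], [15, 10]].
P is on the left of W, so left-multiply by P⁻¹: W = P⁻¹(R + S).
det P = -6; the adjugate gives P⁻¹ = [[8/3, 1/3, 5/3], [7/6, 1/3, 2/3], [-6, -1, -4]].
W = P⁻¹(R + S) = [[-2, 1], [-5, 0], [5, -5]].

W = [[-2, 1], [-5, 0], [5, -5]]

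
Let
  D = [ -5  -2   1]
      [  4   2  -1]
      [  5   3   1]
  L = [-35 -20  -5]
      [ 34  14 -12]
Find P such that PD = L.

D is on the right of P, so right-multiply by D⁻¹: P = LD⁻¹.
det D = -5; the adjugate gives D⁻¹ = [[-1, -1, 0], [9/5, 2, 1/5], [-2/5, -1, 2/5]].
P = LD⁻¹ = [[-35, -20, -5], [34, 14, -12]] · [[-1, -1, 0], [9/5, 2, 1/5], [-2/5, -1, 2/5]] = [[1, 0, -6], [-4, 6, -2]].

P = [[1, 0, -6], [-4, 6, -2]]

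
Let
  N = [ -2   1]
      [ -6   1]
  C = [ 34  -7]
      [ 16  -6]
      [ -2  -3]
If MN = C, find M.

M = [[-2, -5], [-5, -1], [-5, 2]]

Right-multiplying both sides by N⁻¹ gives M = CN⁻¹.
det N = 4, so N⁻¹ = [[1/4, -1/4], [3/2, -1/2]].
M = CN⁻¹ = [[34, -7], [16, -6], [-2, -3]] · [[1/4, -1/4], [3/2, -1/2]] = [[-2, -5], [-5, -1], [-5, 2]].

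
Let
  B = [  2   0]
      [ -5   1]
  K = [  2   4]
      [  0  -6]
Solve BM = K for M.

Since B multiplies M on the left, M = B⁻¹K.
det B = 2, so B⁻¹ = [[1/2, 0], [5/2, 1]].
M = B⁻¹K = [[1/2, 0], [5/2, 1]] · [[2, 4], [0, -6]] = [[1, 2], [5, 4]].

M = [[1, 2], [5, 4]]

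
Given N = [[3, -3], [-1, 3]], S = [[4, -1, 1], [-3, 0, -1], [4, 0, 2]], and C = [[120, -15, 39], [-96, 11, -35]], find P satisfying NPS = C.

Isolating P: multiply by N⁻¹ from the left and S⁻¹ from the right, so P = N⁻¹CS⁻¹.
det N = 6, so N⁻¹ = [[1/2, 1/2], [1/6, 1/2]].
S has determinant -2; S⁻¹ = [[0, -1, -1/2], [-1, -2, -1/2], [0, 2, 3/2]].
N⁻¹C = [[12, -2, 2], [-28, 3, -11]].
P = (N⁻¹C)S⁻¹ = [[2, -4, -2], [-3, 0, -4]].

P = [[2, -4, -2], [-3, 0, -4]]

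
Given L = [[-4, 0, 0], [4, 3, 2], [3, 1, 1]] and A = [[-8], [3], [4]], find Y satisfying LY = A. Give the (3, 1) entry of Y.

Since L multiplies Y on the left, Y = L⁻¹A.
det L = -4, so L⁻¹ = [[-1/4, 0, 0], [-1/2, 1, -2], [5/4, -1, 3]].
Y = L⁻¹A = [[-1/4, 0, 0], [-1/2, 1, -2], [5/4, -1, 3]] · [[-8], [3], [4]] = [[2], [-1], [-1]].

-1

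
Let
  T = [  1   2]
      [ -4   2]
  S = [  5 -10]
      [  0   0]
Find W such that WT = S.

T is on the right of W, so right-multiply by T⁻¹: W = ST⁻¹.
T has determinant 10; T⁻¹ = [[1/5, -1/5], [2/5, 1/10]].
W = ST⁻¹ = [[5, -10], [0, 0]] · [[1/5, -1/5], [2/5, 1/10]] = [[-3, -2], [0, 0]].

W = [[-3, -2], [0, 0]]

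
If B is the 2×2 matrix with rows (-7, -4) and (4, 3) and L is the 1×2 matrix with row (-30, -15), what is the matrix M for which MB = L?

Right-multiplying both sides by B⁻¹ gives M = LB⁻¹.
det B = -5; the adjugate gives B⁻¹ = [[-3/5, -4/5], [4/5, 7/5]].
M = LB⁻¹ = [[-30, -15]] · [[-3/5, -4/5], [4/5, 7/5]] = [[6, 3]].

M = [[6, 3]]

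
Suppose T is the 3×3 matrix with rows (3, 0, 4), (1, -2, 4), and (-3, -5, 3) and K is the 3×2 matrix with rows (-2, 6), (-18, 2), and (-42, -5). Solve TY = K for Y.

Y = [[2, -2], [6, 4], [-2, 3]]

Since T multiplies Y on the left, Y = T⁻¹K.
det T = -2, so T⁻¹ = [[-7, 10, -4], [15/2, -21/2, 4], [11/2, -15/2, 3]].
Y = T⁻¹K = [[-7, 10, -4], [15/2, -21/2, 4], [11/2, -15/2, 3]] · [[-2, 6], [-18, 2], [-42, -5]] = [[2, -2], [6, 4], [-2, 3]].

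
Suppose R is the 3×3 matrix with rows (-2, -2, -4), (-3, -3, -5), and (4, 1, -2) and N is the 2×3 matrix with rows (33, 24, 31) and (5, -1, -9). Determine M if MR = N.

Right-multiplying both sides by R⁻¹ gives M = NR⁻¹.
det R = -6, so R⁻¹ = [[-11/6, 4/3, 1/3], [13/3, -10/3, -1/3], [-3/2, 1, 0]].
M = NR⁻¹ = [[33, 24, 31], [5, -1, -9]] · [[-11/6, 4/3, 1/3], [13/3, -10/3, -1/3], [-3/2, 1, 0]] = [[-3, -5, 3], [0, 1, 2]].

M = [[-3, -5, 3], [0, 1, 2]]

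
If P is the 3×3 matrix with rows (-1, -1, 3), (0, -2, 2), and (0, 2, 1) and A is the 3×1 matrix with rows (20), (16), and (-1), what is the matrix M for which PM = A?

Left-multiplying both sides by P⁻¹ gives M = P⁻¹A.
det P = 6; the adjugate gives P⁻¹ = [[-1, 7/6, 2/3], [0, -1/6, 1/3], [0, 1/3, 1/3]].
M = P⁻¹A = [[-1, 7/6, 2/3], [0, -1/6, 1/3], [0, 1/3, 1/3]] · [[20], [16], [-1]] = [[-2], [-3], [5]].

M = [[-2], [-3], [5]]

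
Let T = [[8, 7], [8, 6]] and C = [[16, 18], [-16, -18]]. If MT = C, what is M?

T is on the right of M, so right-multiply by T⁻¹: M = CT⁻¹.
det T = -8; the adjugate gives T⁻¹ = [[-3/4, 7/8], [1, -1]].
M = CT⁻¹ = [[16, 18], [-16, -18]] · [[-3/4, 7/8], [1, -1]] = [[6, -4], [-6, 4]].

M = [[6, -4], [-6, 4]]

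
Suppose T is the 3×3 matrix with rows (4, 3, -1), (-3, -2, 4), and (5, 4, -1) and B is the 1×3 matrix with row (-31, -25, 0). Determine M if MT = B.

M = [[-3, -2, -5]]

Right-multiplying both sides by T⁻¹ gives M = BT⁻¹.
det T = -3, so T⁻¹ = [[14/3, 1/3, -10/3], [-17/3, -1/3, 13/3], [2/3, 1/3, -1/3]].
M = BT⁻¹ = [[-31, -25, 0]] · [[14/3, 1/3, -10/3], [-17/3, -1/3, 13/3], [2/3, 1/3, -1/3]] = [[-3, -2, -5]].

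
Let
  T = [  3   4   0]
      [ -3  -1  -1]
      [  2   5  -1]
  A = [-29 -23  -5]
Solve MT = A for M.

M = [[-3, 6, -1]]

Since T sits to the right of M, M = AT⁻¹.
T has determinant -2; T⁻¹ = [[-3, -2, 2], [5/2, 3/2, -3/2], [13/2, 7/2, -9/2]].
M = AT⁻¹ = [[-29, -23, -5]] · [[-3, -2, 2], [5/2, 3/2, -3/2], [13/2, 7/2, -9/2]] = [[-3, 6, -1]].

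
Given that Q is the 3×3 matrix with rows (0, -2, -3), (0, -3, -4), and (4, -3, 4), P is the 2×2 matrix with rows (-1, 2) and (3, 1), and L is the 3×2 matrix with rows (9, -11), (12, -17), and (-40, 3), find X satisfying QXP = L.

X = [[4, -1], [3, 1], [0, -1]]

X = Q⁻¹LP⁻¹ (apply Q⁻¹ on the left and P⁻¹ on the right).
det Q = -4, so Q⁻¹ = [[6, -17/4, 1/4], [4, -3, 0], [-3, 2, 0]].
P has determinant -7; P⁻¹ = [[-1/7, 2/7], [3/7, 1/7]].
Q⁻¹L = [[-7, 7], [0, 7], [-3, -1]].
X = (Q⁻¹L)P⁻¹ = [[4, -1], [3, 1], [0, -1]].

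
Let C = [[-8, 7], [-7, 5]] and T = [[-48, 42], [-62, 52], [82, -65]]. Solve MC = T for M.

C is on the right of M, so right-multiply by C⁻¹: M = TC⁻¹.
det C = 9, so C⁻¹ = [[5/9, -7/9], [7/9, -8/9]].
M = TC⁻¹ = [[-48, 42], [-62, 52], [82, -65]] · [[5/9, -7/9], [7/9, -8/9]] = [[6, 0], [6, 2], [-5, -6]].

M = [[6, 0], [6, 2], [-5, -6]]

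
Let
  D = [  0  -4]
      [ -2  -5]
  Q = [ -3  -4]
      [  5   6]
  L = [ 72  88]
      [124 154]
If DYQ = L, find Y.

Y = [[4, -1], [1, -3]]

Y = D⁻¹LQ⁻¹ (apply D⁻¹ on the left and Q⁻¹ on the right).
det D = -8, so D⁻¹ = [[5/8, -1/2], [-1/4, 0]].
det Q = 2; the adjugate gives Q⁻¹ = [[3, 2], [-5/2, -3/2]].
D⁻¹L = [[-17, -22], [-18, -22]].
Y = (D⁻¹L)Q⁻¹ = [[4, -1], [1, -3]].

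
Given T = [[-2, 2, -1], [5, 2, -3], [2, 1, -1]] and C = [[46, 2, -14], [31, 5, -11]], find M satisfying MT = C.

M = [[-6, 6, 2], [-3, 3, 5]]

Since T sits to the right of M, M = CT⁻¹.
det T = -5, so T⁻¹ = [[-1/5, -1/5, 4/5], [1/5, -4/5, 11/5], [-1/5, -6/5, 14/5]].
M = CT⁻¹ = [[46, 2, -14], [31, 5, -11]] · [[-1/5, -1/5, 4/5], [1/5, -4/5, 11/5], [-1/5, -6/5, 14/5]] = [[-6, 6, 2], [-3, 3, 5]].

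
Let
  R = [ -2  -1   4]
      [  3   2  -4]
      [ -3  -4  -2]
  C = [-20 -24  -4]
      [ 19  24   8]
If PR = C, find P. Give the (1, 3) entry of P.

R is on the right of P, so right-multiply by R⁻¹: P = CR⁻¹.
det R = -2; the adjugate gives R⁻¹ = [[10, 9, 2], [-9, -8, -2], [3, 5/2, 1/2]].
P = CR⁻¹ = [[-20, -24, -4], [19, 24, 8]] · [[10, 9, 2], [-9, -8, -2], [3, 5/2, 1/2]] = [[4, 2, 6], [-2, -1, -6]].

6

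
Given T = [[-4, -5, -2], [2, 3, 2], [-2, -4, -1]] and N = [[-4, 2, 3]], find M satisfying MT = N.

Right-multiplying both sides by T⁻¹ gives M = NT⁻¹.
det T = -6, so T⁻¹ = [[-5/6, -1/2, 2/3], [1/3, 0, -2/3], [1/3, 1, 1/3]].
M = NT⁻¹ = [[-4, 2, 3]] · [[-5/6, -1/2, 2/3], [1/3, 0, -2/3], [1/3, 1, 1/3]] = [[5, 5, -3]].

M = [[5, 5, -3]]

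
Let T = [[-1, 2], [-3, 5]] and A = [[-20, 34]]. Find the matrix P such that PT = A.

P = [[2, 6]]

Since T sits to the right of P, P = AT⁻¹.
det T = 1; the adjugate gives T⁻¹ = [[5, -2], [3, -1]].
P = AT⁻¹ = [[-20, 34]] · [[5, -2], [3, -1]] = [[2, 6]].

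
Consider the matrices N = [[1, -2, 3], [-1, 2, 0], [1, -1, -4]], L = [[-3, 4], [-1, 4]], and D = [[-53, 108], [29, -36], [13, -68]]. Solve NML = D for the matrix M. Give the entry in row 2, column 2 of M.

Left-multiply by N⁻¹ and right-multiply by L⁻¹: M = N⁻¹DL⁻¹.
det N = -3; the adjugate gives N⁻¹ = [[8/3, 11/3, 2], [4/3, 7/3, 1], [1/3, 1/3, 0]].
det L = -8; the adjugate gives L⁻¹ = [[-1/2, 1/2], [-1/8, 3/8]].
N⁻¹D = [[-9, 20], [10, -8], [-8, 24]].
M = (N⁻¹D)L⁻¹ = [[2, 3], [-4, 2], [1, 5]].

2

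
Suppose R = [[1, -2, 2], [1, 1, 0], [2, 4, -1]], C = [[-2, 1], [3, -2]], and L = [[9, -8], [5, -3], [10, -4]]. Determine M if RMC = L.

M = R⁻¹LC⁻¹ (apply R⁻¹ on the left and C⁻¹ on the right).
det R = 1; the adjugate gives R⁻¹ = [[-1, 6, -2], [1, -5, 2], [2, -8, 3]].
det C = 1; the adjugate gives C⁻¹ = [[-2, -1], [-3, -2]].
R⁻¹L = [[1, -2], [4, -1], [8, -4]].
M = (R⁻¹L)C⁻¹ = [[4, 3], [-5, -2], [-4, 0]].

M = [[4, 3], [-5, -2], [-4, 0]]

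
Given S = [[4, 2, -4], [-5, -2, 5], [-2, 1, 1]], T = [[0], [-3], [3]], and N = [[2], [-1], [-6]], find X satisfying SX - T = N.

SX = N + T = [[2], [-4], [-3]].
S is on the left of X, so left-multiply by S⁻¹: X = S⁻¹(N + T).
det S = -2, so S⁻¹ = [[7/2, 3, -1], [5/2, 2, 0], [9/2, 4, -1]].
X = S⁻¹(N + T) = [[-2], [-3], [-4]].

X = [[-2], [-3], [-4]]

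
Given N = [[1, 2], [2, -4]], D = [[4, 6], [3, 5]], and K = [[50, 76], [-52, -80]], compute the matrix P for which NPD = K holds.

Left-multiply by N⁻¹ and right-multiply by D⁻¹: P = N⁻¹KD⁻¹.
det N = -8; the adjugate gives N⁻¹ = [[1/2, 1/4], [1/4, -1/8]].
det D = 2; the adjugate gives D⁻¹ = [[5/2, -3], [-3/2, 2]].
N⁻¹K = [[12, 18], [19, 29]].
P = (N⁻¹K)D⁻¹ = [[3, 0], [4, 1]].

P = [[3, 0], [4, 1]]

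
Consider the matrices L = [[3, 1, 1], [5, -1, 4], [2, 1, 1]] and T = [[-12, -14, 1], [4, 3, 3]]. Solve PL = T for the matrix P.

L is on the right of P, so right-multiply by L⁻¹: P = TL⁻¹.
det L = -5, so L⁻¹ = [[1, 0, -1], [-3/5, -1/5, 7/5], [-7/5, 1/5, 8/5]].
P = TL⁻¹ = [[-12, -14, 1], [4, 3, 3]] · [[1, 0, -1], [-3/5, -1/5, 7/5], [-7/5, 1/5, 8/5]] = [[-5, 3, -6], [-2, 0, 5]].

P = [[-5, 3, -6], [-2, 0, 5]]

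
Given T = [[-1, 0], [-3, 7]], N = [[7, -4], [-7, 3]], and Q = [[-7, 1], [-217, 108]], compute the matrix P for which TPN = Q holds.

Isolating P: multiply by T⁻¹ from the left and N⁻¹ from the right, so P = T⁻¹QN⁻¹.
T has determinant -7; T⁻¹ = [[-1, 0], [-3/7, 1/7]].
det N = -7; the adjugate gives N⁻¹ = [[-3/7, -4/7], [-1, -1]].
T⁻¹Q = [[7, -1], [-28, 15]].
P = (T⁻¹Q)N⁻¹ = [[-2, -3], [-3, 1]].

P = [[-2, -3], [-3, 1]]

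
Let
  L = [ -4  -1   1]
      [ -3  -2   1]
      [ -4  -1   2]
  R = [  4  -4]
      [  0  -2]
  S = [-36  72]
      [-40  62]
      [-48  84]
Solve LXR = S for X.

X = L⁻¹SR⁻¹ (apply L⁻¹ on the left and R⁻¹ on the right).
det L = 5; the adjugate gives L⁻¹ = [[-3/5, 1/5, 1/5], [2/5, -4/5, 1/5], [-1, 0, 1]].
det R = -8, so R⁻¹ = [[1/4, -1/2], [0, -1/2]].
L⁻¹S = [[4, -14], [8, -4], [-12, 12]].
X = (L⁻¹S)R⁻¹ = [[1, 5], [2, -2], [-3, 0]].

X = [[1, 5], [2, -2], [-3, 0]]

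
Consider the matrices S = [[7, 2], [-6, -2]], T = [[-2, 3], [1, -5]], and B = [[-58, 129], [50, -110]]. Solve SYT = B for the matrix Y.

Y = [[3, -2], [1, 1]]

Y = S⁻¹BT⁻¹ (apply S⁻¹ on the left and T⁻¹ on the right).
S has determinant -2; S⁻¹ = [[1, 1], [-3, -7/2]].
T has determinant 7; T⁻¹ = [[-5/7, -3/7], [-1/7, -2/7]].
S⁻¹B = [[-8, 19], [-1, -2]].
Y = (S⁻¹B)T⁻¹ = [[3, -2], [1, 1]].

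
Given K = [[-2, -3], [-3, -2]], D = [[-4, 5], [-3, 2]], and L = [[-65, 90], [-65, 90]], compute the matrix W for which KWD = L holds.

Isolating W: multiply by K⁻¹ from the left and D⁻¹ from the right, so W = K⁻¹LD⁻¹.
det K = -5; the adjugate gives K⁻¹ = [[2/5, -3/5], [-3/5, 2/5]].
det D = 7, so D⁻¹ = [[2/7, -5/7], [3/7, -4/7]].
K⁻¹L = [[13, -18], [13, -18]].
W = (K⁻¹L)D⁻¹ = [[-4, 1], [-4, 1]].

W = [[-4, 1], [-4, 1]]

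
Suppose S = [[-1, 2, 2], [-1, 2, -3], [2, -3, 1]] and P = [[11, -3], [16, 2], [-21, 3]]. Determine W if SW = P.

S is on the left of W, so left-multiply by S⁻¹: W = S⁻¹P.
det S = -5, so S⁻¹ = [[7/5, 8/5, 2], [1, 1, 1], [1/5, -1/5, 0]].
W = S⁻¹P = [[7/5, 8/5, 2], [1, 1, 1], [1/5, -1/5, 0]] · [[11, -3], [16, 2], [-21, 3]] = [[-1, 5], [6, 2], [-1, -1]].

W = [[-1, 5], [6, 2], [-1, -1]]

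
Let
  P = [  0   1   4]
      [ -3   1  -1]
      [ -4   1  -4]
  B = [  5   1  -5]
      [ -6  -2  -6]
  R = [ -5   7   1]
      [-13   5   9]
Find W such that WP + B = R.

WP = R − B = [[-10, 6, 6], [-7, 7, 15]].
P is on the right of W, so right-multiply by P⁻¹: W = (R − B)P⁻¹.
det P = -4, so P⁻¹ = [[3/4, -2, 5/4], [2, -4, 3], [-1/4, 1, -3/4]].
W = (R − B)P⁻¹ = [[3, 2, 1], [5, 1, 1]].

W = [[3, 2, 1], [5, 1, 1]]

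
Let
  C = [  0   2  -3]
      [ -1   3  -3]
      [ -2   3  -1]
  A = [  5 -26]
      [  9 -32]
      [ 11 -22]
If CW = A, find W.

W = [[0, 2], [4, -4], [1, 6]]

C is on the left of W, so left-multiply by C⁻¹: W = C⁻¹A.
det C = 1; the adjugate gives C⁻¹ = [[6, -7, 3], [5, -6, 3], [3, -4, 2]].
W = C⁻¹A = [[6, -7, 3], [5, -6, 3], [3, -4, 2]] · [[5, -26], [9, -32], [11, -22]] = [[0, 2], [4, -4], [1, 6]].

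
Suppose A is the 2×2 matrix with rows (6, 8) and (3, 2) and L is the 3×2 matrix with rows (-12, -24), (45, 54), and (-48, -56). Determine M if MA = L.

A is on the right of M, so right-multiply by A⁻¹: M = LA⁻¹.
det A = -12, so A⁻¹ = [[-1/6, 2/3], [1/4, -1/2]].
M = LA⁻¹ = [[-12, -24], [45, 54], [-48, -56]] · [[-1/6, 2/3], [1/4, -1/2]] = [[-4, 4], [6, 3], [-6, -4]].

M = [[-4, 4], [6, 3], [-6, -4]]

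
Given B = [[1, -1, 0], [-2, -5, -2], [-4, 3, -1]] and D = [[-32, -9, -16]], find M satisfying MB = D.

M = [[2, 5, 6]]

Right-multiplying both sides by B⁻¹ gives M = DB⁻¹.
det B = 5, so B⁻¹ = [[11/5, -1/5, 2/5], [6/5, -1/5, 2/5], [-26/5, 1/5, -7/5]].
M = DB⁻¹ = [[-32, -9, -16]] · [[11/5, -1/5, 2/5], [6/5, -1/5, 2/5], [-26/5, 1/5, -7/5]] = [[2, 5, 6]].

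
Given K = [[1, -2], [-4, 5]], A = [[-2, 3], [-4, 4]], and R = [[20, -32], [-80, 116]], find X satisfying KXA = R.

X = [[-4, -3], [4, -2]]

Left-multiply by K⁻¹ and right-multiply by A⁻¹: X = K⁻¹RA⁻¹.
det K = -3, so K⁻¹ = [[-5/3, -2/3], [-4/3, -1/3]].
det A = 4, so A⁻¹ = [[1, -3/4], [1, -1/2]].
K⁻¹R = [[20, -24], [0, 4]].
X = (K⁻¹R)A⁻¹ = [[-4, -3], [4, -2]].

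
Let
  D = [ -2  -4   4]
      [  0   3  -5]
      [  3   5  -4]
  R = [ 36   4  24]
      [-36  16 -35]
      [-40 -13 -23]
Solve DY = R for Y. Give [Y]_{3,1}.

Left-multiplying both sides by D⁻¹ gives Y = D⁻¹R.
det D = -2; the adjugate gives D⁻¹ = [[-13/2, -2, -4], [15/2, 2, 5], [9/2, 1, 3]].
Y = D⁻¹R = [[-13/2, -2, -4], [15/2, 2, 5], [9/2, 1, 3]] · [[36, 4, 24], [-36, 16, -35], [-40, -13, -23]] = [[-2, -6, 6], [-2, -3, -5], [6, -5, 4]].

6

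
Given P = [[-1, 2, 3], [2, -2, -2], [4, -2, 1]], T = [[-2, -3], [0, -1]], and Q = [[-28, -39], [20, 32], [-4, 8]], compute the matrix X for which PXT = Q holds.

X = [[0, -3], [1, 0], [4, -2]]

Left-multiply by P⁻¹ and right-multiply by T⁻¹: X = P⁻¹QT⁻¹.
det P = -2; the adjugate gives P⁻¹ = [[3, 4, -1], [5, 13/2, -2], [-2, -3, 1]].
det T = 2; the adjugate gives T⁻¹ = [[-1/2, 3/2], [0, -1]].
P⁻¹Q = [[0, 3], [-2, -3], [-8, -10]].
X = (P⁻¹Q)T⁻¹ = [[0, -3], [1, 0], [4, -2]].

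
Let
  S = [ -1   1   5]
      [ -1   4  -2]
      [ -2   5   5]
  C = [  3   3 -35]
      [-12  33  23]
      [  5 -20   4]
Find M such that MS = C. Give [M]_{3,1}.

S is on the right of M, so right-multiply by S⁻¹: M = CS⁻¹.
det S = -6; the adjugate gives S⁻¹ = [[-5, -10/3, 11/3], [-3/2, -5/6, 7/6], [-1/2, -1/2, 1/2]].
M = CS⁻¹ = [[3, 3, -35], [-12, 33, 23], [5, -20, 4]] · [[-5, -10/3, 11/3], [-3/2, -5/6, 7/6], [-1/2, -1/2, 1/2]] = [[-2, 5, -3], [-1, 1, 6], [3, -2, -3]].

3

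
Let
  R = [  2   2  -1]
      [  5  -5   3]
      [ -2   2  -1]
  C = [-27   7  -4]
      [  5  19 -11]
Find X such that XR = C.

X = [[-5, -1, 6], [6, -3, -4]]

Right-multiplying both sides by R⁻¹ gives X = CR⁻¹.
det R = -4; the adjugate gives R⁻¹ = [[1/4, 0, -1/4], [1/4, 1, 11/4], [0, 2, 5]].
X = CR⁻¹ = [[-27, 7, -4], [5, 19, -11]] · [[1/4, 0, -1/4], [1/4, 1, 11/4], [0, 2, 5]] = [[-5, -1, 6], [6, -3, -4]].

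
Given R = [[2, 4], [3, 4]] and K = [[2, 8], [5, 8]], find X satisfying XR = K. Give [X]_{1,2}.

Right-multiplying both sides by R⁻¹ gives X = KR⁻¹.
det R = -4, so R⁻¹ = [[-1, 1], [3/4, -1/2]].
X = KR⁻¹ = [[2, 8], [5, 8]] · [[-1, 1], [3/4, -1/2]] = [[4, -2], [1, 1]].

-2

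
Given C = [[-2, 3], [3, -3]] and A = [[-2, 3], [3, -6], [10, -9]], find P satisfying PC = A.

Since C sits to the right of P, P = AC⁻¹.
C has determinant -3; C⁻¹ = [[1, 1], [1, 2/3]].
P = AC⁻¹ = [[-2, 3], [3, -6], [10, -9]] · [[1, 1], [1, 2/3]] = [[1, 0], [-3, -1], [1, 4]].

P = [[1, 0], [-3, -1], [1, 4]]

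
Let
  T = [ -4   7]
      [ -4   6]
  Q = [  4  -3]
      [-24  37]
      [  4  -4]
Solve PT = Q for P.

P = [[3, -4], [1, 5], [2, -3]]

T is on the right of P, so right-multiply by T⁻¹: P = QT⁻¹.
det T = 4, so T⁻¹ = [[3/2, -7/4], [1, -1]].
P = QT⁻¹ = [[4, -3], [-24, 37], [4, -4]] · [[3/2, -7/4], [1, -1]] = [[3, -4], [1, 5], [2, -3]].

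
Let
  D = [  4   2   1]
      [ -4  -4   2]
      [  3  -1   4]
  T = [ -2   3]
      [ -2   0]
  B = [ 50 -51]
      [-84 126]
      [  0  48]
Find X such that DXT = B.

Left-multiply by D⁻¹ and right-multiply by T⁻¹: X = D⁻¹BT⁻¹.
det D = 4; the adjugate gives D⁻¹ = [[-7/2, -9/4, 2], [11/2, 13/4, -3], [4, 5/2, -2]].
det T = 6; the adjugate gives T⁻¹ = [[0, -1/2], [1/3, -1/3]].
D⁻¹B = [[14, -9], [2, -15], [-10, 15]].
X = (D⁻¹B)T⁻¹ = [[-3, -4], [-5, 4], [5, 0]].

X = [[-3, -4], [-5, 4], [5, 0]]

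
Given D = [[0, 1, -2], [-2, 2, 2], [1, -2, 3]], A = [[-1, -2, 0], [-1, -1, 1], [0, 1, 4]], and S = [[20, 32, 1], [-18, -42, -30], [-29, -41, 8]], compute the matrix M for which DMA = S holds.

Isolating M: multiply by D⁻¹ from the left and A⁻¹ from the right, so M = D⁻¹SA⁻¹.
det D = 4; the adjugate gives D⁻¹ = [[5/2, 1/4, 3/2], [2, 1/2, 1], [1/2, 1/4, 1/2]].
A has determinant -3; A⁻¹ = [[5/3, -8/3, 2/3], [-4/3, 4/3, -1/3], [1/3, -1/3, 1/3]].
D⁻¹S = [[2, 8, 7], [2, 2, -5], [-9, -15, -3]].
M = (D⁻¹S)A⁻¹ = [[-5, 3, 1], [-1, -1, -1], [4, 5, -2]].

M = [[-5, 3, 1], [-1, -1, -1], [4, 5, -2]]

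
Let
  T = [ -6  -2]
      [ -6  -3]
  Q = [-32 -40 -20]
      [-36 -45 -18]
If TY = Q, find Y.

Y = [[4, 5, 4], [4, 5, -2]]

Left-multiplying both sides by T⁻¹ gives Y = T⁻¹Q.
T has determinant 6; T⁻¹ = [[-1/2, 1/3], [1, -1]].
Y = T⁻¹Q = [[-1/2, 1/3], [1, -1]] · [[-32, -40, -20], [-36, -45, -18]] = [[4, 5, 4], [4, 5, -2]].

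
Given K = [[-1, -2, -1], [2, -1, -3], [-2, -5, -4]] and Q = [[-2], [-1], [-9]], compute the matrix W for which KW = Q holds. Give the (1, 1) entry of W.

Left-multiplying both sides by K⁻¹ gives W = K⁻¹Q.
det K = -5; the adjugate gives K⁻¹ = [[11/5, 3/5, -1], [-14/5, -2/5, 1], [12/5, 1/5, -1]].
W = K⁻¹Q = [[11/5, 3/5, -1], [-14/5, -2/5, 1], [12/5, 1/5, -1]] · [[-2], [-1], [-9]] = [[4], [-3], [4]].

4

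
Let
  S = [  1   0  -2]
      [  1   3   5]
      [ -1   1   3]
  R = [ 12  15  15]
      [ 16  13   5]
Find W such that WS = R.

Right-multiplying both sides by S⁻¹ gives W = RS⁻¹.
det S = -4, so S⁻¹ = [[-1, 1/2, -3/2], [2, -1/4, 7/4], [-1, 1/4, -3/4]].
W = RS⁻¹ = [[12, 15, 15], [16, 13, 5]] · [[-1, 1/2, -3/2], [2, -1/4, 7/4], [-1, 1/4, -3/4]] = [[3, 6, -3], [5, 6, -5]].

W = [[3, 6, -3], [5, 6, -5]]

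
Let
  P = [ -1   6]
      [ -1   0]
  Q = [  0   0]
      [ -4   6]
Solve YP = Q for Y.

Since P sits to the right of Y, Y = QP⁻¹.
det P = 6; the adjugate gives P⁻¹ = [[0, -1], [1/6, -1/6]].
Y = QP⁻¹ = [[0, 0], [-4, 6]] · [[0, -1], [1/6, -1/6]] = [[0, 0], [1, 3]].

Y = [[0, 0], [1, 3]]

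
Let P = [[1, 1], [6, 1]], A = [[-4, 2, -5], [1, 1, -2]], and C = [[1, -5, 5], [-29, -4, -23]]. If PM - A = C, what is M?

M = [[-5, 0, -5], [2, -3, 5]]

PM = C + A = [[-3, -3, 0], [-28, -3, -25]].
Since P multiplies M on the left, M = P⁻¹(C + A).
P has determinant -5; P⁻¹ = [[-1/5, 1/5], [6/5, -1/5]].
M = P⁻¹(C + A) = [[-5, 0, -5], [2, -3, 5]].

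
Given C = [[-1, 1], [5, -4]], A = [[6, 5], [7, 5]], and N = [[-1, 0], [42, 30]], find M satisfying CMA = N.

M = [[4, 2], [5, 1]]

Isolating M: multiply by C⁻¹ from the left and A⁻¹ from the right, so M = C⁻¹NA⁻¹.
det C = -1, so C⁻¹ = [[4, 1], [5, 1]].
det A = -5; the adjugate gives A⁻¹ = [[-1, 1], [7/5, -6/5]].
C⁻¹N = [[38, 30], [37, 30]].
M = (C⁻¹N)A⁻¹ = [[4, 2], [5, 1]].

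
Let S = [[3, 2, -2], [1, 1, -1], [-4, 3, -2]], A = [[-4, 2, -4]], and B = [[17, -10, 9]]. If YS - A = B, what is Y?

YS = B + A = [[13, -8, 5]].
Right-multiplying both sides by S⁻¹ gives Y = (B + A)S⁻¹.
S has determinant 1; S⁻¹ = [[1, -2, 0], [6, -14, 1], [7, -17, 1]].
Y = (B + A)S⁻¹ = [[0, 1, -3]].

Y = [[0, 1, -3]]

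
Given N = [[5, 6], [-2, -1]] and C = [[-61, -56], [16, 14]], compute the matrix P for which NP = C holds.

N is on the left of P, so left-multiply by N⁻¹: P = N⁻¹C.
N has determinant 7; N⁻¹ = [[-1/7, -6/7], [2/7, 5/7]].
P = N⁻¹C = [[-1/7, -6/7], [2/7, 5/7]] · [[-61, -56], [16, 14]] = [[-5, -4], [-6, -6]].

P = [[-5, -4], [-6, -6]]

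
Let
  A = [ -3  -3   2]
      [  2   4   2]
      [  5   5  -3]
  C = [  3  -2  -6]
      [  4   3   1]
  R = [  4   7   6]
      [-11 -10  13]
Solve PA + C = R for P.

P = [[-1, 4, -2], [-1, 1, -4]]

PA = R − C = [[1, 9, 12], [-15, -13, 12]].
Right-multiplying both sides by A⁻¹ gives P = (R − C)A⁻¹.
A has determinant -2; A⁻¹ = [[11, -1/2, 7], [-8, 1/2, -5], [5, 0, 3]].
P = (R − C)A⁻¹ = [[-1, 4, -2], [-1, 1, -4]].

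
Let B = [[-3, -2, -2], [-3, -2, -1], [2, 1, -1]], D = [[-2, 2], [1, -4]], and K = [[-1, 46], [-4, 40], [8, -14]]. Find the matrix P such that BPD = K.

Isolating P: multiply by B⁻¹ from the left and D⁻¹ from the right, so P = B⁻¹KD⁻¹.
det B = -1; the adjugate gives B⁻¹ = [[-3, 4, 2], [5, -7, -3], [-1, 1, 0]].
det D = 6; the adjugate gives D⁻¹ = [[-2/3, -1/3], [-1/6, -1/3]].
B⁻¹K = [[3, -6], [-1, -8], [-3, -6]].
P = (B⁻¹K)D⁻¹ = [[-1, 1], [2, 3], [3, 3]].

P = [[-1, 1], [2, 3], [3, 3]]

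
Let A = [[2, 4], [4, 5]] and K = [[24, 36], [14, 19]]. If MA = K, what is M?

A is on the right of M, so right-multiply by A⁻¹: M = KA⁻¹.
A has determinant -6; A⁻¹ = [[-5/6, 2/3], [2/3, -1/3]].
M = KA⁻¹ = [[24, 36], [14, 19]] · [[-5/6, 2/3], [2/3, -1/3]] = [[4, 4], [1, 3]].

M = [[4, 4], [1, 3]]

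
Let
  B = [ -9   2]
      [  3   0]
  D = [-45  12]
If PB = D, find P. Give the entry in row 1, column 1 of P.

6

B is on the right of P, so right-multiply by B⁻¹: P = DB⁻¹.
det B = -6; the adjugate gives B⁻¹ = [[0, 1/3], [1/2, 3/2]].
P = DB⁻¹ = [[-45, 12]] · [[0, 1/3], [1/2, 3/2]] = [[6, 3]].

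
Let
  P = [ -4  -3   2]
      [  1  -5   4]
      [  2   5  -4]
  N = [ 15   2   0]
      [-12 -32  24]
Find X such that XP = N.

Right-multiplying both sides by P⁻¹ gives X = NP⁻¹.
det P = -6; the adjugate gives P⁻¹ = [[0, 1/3, 1/3], [-2, -2, -3], [-5/2, -7/3, -23/6]].
X = NP⁻¹ = [[15, 2, 0], [-12, -32, 24]] · [[0, 1/3, 1/3], [-2, -2, -3], [-5/2, -7/3, -23/6]] = [[-4, 1, -1], [4, 4, 0]].

X = [[-4, 1, -1], [4, 4, 0]]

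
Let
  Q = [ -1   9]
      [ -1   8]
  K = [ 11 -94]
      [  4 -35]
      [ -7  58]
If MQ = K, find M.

M = [[-6, -5], [-3, -1], [2, 5]]

Right-multiplying both sides by Q⁻¹ gives M = KQ⁻¹.
det Q = 1; the adjugate gives Q⁻¹ = [[8, -9], [1, -1]].
M = KQ⁻¹ = [[11, -94], [4, -35], [-7, 58]] · [[8, -9], [1, -1]] = [[-6, -5], [-3, -1], [2, 5]].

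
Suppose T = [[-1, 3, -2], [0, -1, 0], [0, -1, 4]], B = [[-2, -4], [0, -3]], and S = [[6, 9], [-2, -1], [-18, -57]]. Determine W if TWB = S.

W = [[-4, -2], [-1, 1], [2, 2]]

Isolating W: multiply by T⁻¹ from the left and B⁻¹ from the right, so W = T⁻¹SB⁻¹.
det T = 4, so T⁻¹ = [[-1, -5/2, -1/2], [0, -1, 0], [0, -1/4, 1/4]].
B has determinant 6; B⁻¹ = [[-1/2, 2/3], [0, -1/3]].
T⁻¹S = [[8, 22], [2, 1], [-4, -14]].
W = (T⁻¹S)B⁻¹ = [[-4, -2], [-1, 1], [2, 2]].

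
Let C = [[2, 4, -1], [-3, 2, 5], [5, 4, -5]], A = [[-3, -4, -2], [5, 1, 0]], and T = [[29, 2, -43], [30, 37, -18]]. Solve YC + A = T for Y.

Y = [[1, -5, 3], [3, 2, 5]]

YC = T − A = [[32, 6, -41], [25, 36, -18]].
Since C sits to the right of Y, Y = (T − A)C⁻¹.
C has determinant 2; C⁻¹ = [[-15, 8, 11], [5, -5/2, -7/2], [-11, 6, 8]].
Y = (T − A)C⁻¹ = [[1, -5, 3], [3, 2, 5]].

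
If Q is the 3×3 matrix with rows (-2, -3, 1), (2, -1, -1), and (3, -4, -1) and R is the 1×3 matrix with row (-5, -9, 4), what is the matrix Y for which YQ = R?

Y = [[1, -6, 3]]

Since Q sits to the right of Y, Y = RQ⁻¹.
Q has determinant 4; Q⁻¹ = [[-3/4, -7/4, 1], [-1/4, -1/4, 0], [-5/4, -17/4, 2]].
Y = RQ⁻¹ = [[-5, -9, 4]] · [[-3/4, -7/4, 1], [-1/4, -1/4, 0], [-5/4, -17/4, 2]] = [[1, -6, 3]].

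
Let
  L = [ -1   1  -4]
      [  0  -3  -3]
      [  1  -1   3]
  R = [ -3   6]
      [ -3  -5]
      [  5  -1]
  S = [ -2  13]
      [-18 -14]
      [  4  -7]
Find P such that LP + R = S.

P = [[4, 1], [5, 4], [0, -1]]

LP = S − R = [[1, 7], [-15, -9], [-1, -6]].
Since L multiplies P on the left, P = L⁻¹(S − R).
L has determinant -3; L⁻¹ = [[4, -1/3, 5], [1, -1/3, 1], [-1, 0, -1]].
P = L⁻¹(S − R) = [[4, 1], [5, 4], [0, -1]].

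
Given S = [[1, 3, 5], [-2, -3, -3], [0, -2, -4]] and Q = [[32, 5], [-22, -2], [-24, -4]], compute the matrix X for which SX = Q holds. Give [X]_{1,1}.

2

Since S multiplies X on the left, X = S⁻¹Q.
det S = 2; the adjugate gives S⁻¹ = [[3, 1, 3], [-4, -2, -7/2], [2, 1, 3/2]].
X = S⁻¹Q = [[3, 1, 3], [-4, -2, -7/2], [2, 1, 3/2]] · [[32, 5], [-22, -2], [-24, -4]] = [[2, 1], [0, -2], [6, 2]].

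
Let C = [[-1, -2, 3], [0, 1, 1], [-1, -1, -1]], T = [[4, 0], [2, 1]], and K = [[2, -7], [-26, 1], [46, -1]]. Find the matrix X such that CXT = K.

Isolating X: multiply by C⁻¹ from the left and T⁻¹ from the right, so X = C⁻¹KT⁻¹.
det C = 5, so C⁻¹ = [[0, -1, -1], [-1/5, 4/5, 1/5], [1/5, 1/5, -1/5]].
det T = 4, so T⁻¹ = [[1/4, 0], [-1/2, 1]].
C⁻¹K = [[-20, 0], [-12, 2], [-14, -1]].
X = (C⁻¹K)T⁻¹ = [[-5, 0], [-4, 2], [-3, -1]].

X = [[-5, 0], [-4, 2], [-3, -1]]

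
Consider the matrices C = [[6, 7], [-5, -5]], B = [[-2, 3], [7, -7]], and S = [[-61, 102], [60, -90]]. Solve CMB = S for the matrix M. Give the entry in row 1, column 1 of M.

Isolating M: multiply by C⁻¹ from the left and B⁻¹ from the right, so M = C⁻¹SB⁻¹.
det C = 5; the adjugate gives C⁻¹ = [[-1, -7/5], [1, 6/5]].
B has determinant -7; B⁻¹ = [[1, 3/7], [1, 2/7]].
C⁻¹S = [[-23, 24], [11, -6]].
M = (C⁻¹S)B⁻¹ = [[1, -3], [5, 3]].

1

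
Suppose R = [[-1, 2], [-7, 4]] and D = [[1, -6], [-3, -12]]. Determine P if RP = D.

R is on the left of P, so left-multiply by R⁻¹: P = R⁻¹D.
det R = 10; the adjugate gives R⁻¹ = [[2/5, -1/5], [7/10, -1/10]].
P = R⁻¹D = [[2/5, -1/5], [7/10, -1/10]] · [[1, -6], [-3, -12]] = [[1, 0], [1, -3]].

P = [[1, 0], [1, -3]]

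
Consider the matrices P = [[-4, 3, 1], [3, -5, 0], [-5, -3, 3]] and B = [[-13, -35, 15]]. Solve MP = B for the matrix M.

P is on the right of M, so right-multiply by P⁻¹: M = BP⁻¹.
det P = -1; the adjugate gives P⁻¹ = [[15, 12, -5], [9, 7, -3], [34, 27, -11]].
M = BP⁻¹ = [[-13, -35, 15]] · [[15, 12, -5], [9, 7, -3], [34, 27, -11]] = [[0, 4, 5]].

M = [[0, 4, 5]]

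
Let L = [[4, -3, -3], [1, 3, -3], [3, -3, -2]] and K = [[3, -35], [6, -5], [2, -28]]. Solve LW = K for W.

Left-multiplying both sides by L⁻¹ gives W = L⁻¹K.
det L = -3, so L⁻¹ = [[5, -1, -6], [7/3, -1/3, -3], [4, -1, -5]].
W = L⁻¹K = [[5, -1, -6], [7/3, -1/3, -3], [4, -1, -5]] · [[3, -35], [6, -5], [2, -28]] = [[-3, -2], [-1, 4], [-4, 5]].

W = [[-3, -2], [-1, 4], [-4, 5]]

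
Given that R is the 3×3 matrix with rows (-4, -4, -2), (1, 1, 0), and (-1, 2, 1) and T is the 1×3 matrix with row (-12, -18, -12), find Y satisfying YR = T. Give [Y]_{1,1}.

Right-multiplying both sides by R⁻¹ gives Y = TR⁻¹.
det R = -6, so R⁻¹ = [[-1/6, 0, -1/3], [1/6, 1, 1/3], [-1/2, -2, 0]].
Y = TR⁻¹ = [[-12, -18, -12]] · [[-1/6, 0, -1/3], [1/6, 1, 1/3], [-1/2, -2, 0]] = [[5, 6, -2]].

5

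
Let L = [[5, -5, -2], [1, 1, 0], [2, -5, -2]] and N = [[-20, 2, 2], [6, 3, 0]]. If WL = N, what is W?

W = [[-5, -3, 4], [1, 3, -1]]

Since L sits to the right of W, W = NL⁻¹.
det L = -6; the adjugate gives L⁻¹ = [[1/3, 0, -1/3], [-1/3, 1, 1/3], [7/6, -5/2, -5/3]].
W = NL⁻¹ = [[-20, 2, 2], [6, 3, 0]] · [[1/3, 0, -1/3], [-1/3, 1, 1/3], [7/6, -5/2, -5/3]] = [[-5, -3, 4], [1, 3, -1]].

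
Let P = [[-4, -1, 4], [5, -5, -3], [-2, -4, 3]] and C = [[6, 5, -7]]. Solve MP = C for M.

M = [[-1, 0, -1]]

P is on the right of M, so right-multiply by P⁻¹: M = CP⁻¹.
det P = -3; the adjugate gives P⁻¹ = [[9, 13/3, -23/3], [3, 4/3, -8/3], [10, 14/3, -25/3]].
M = CP⁻¹ = [[6, 5, -7]] · [[9, 13/3, -23/3], [3, 4/3, -8/3], [10, 14/3, -25/3]] = [[-1, 0, -1]].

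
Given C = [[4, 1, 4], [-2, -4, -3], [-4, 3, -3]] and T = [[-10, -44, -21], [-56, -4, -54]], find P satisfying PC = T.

C is on the right of P, so right-multiply by C⁻¹: P = TC⁻¹.
det C = 2; the adjugate gives C⁻¹ = [[21/2, 15/2, 13/2], [3, 2, 2], [-11, -8, -7]].
P = TC⁻¹ = [[-10, -44, -21], [-56, -4, -54]] · [[21/2, 15/2, 13/2], [3, 2, 2], [-11, -8, -7]] = [[-6, 5, -6], [-6, 4, 6]].

P = [[-6, 5, -6], [-6, 4, 6]]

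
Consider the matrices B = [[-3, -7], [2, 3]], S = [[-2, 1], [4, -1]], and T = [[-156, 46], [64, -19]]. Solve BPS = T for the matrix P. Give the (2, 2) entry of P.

5

Isolating P: multiply by B⁻¹ from the left and S⁻¹ from the right, so P = B⁻¹TS⁻¹.
det B = 5; the adjugate gives B⁻¹ = [[3/5, 7/5], [-2/5, -3/5]].
det S = -2, so S⁻¹ = [[1/2, 1/2], [2, 1]].
B⁻¹T = [[-4, 1], [24, -7]].
P = (B⁻¹T)S⁻¹ = [[0, -1], [-2, 5]].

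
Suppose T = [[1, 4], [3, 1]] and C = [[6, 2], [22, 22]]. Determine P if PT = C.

Right-multiplying both sides by T⁻¹ gives P = CT⁻¹.
det T = -11; the adjugate gives T⁻¹ = [[-1/11, 4/11], [3/11, -1/11]].
P = CT⁻¹ = [[6, 2], [22, 22]] · [[-1/11, 4/11], [3/11, -1/11]] = [[0, 2], [4, 6]].

P = [[0, 2], [4, 6]]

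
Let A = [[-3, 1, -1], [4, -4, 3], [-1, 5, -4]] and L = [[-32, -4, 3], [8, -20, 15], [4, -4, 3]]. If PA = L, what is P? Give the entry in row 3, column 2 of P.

1

Since A sits to the right of P, P = LA⁻¹.
A has determinant -6; A⁻¹ = [[-1/6, 1/6, 1/6], [-13/6, -11/6, -5/6], [-8/3, -7/3, -4/3]].
P = LA⁻¹ = [[-32, -4, 3], [8, -20, 15], [4, -4, 3]] · [[-1/6, 1/6, 1/6], [-13/6, -11/6, -5/6], [-8/3, -7/3, -4/3]] = [[6, -5, -6], [2, 3, -2], [0, 1, 0]].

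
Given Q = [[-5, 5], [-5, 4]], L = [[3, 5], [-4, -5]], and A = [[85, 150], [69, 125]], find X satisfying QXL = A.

X = [[-3, -2], [4, -1]]

Isolating X: multiply by Q⁻¹ from the left and L⁻¹ from the right, so X = Q⁻¹AL⁻¹.
det Q = 5, so Q⁻¹ = [[4/5, -1], [1, -1]].
det L = 5, so L⁻¹ = [[-1, -1], [4/5, 3/5]].
Q⁻¹A = [[-1, -5], [16, 25]].
X = (Q⁻¹A)L⁻¹ = [[-3, -2], [4, -1]].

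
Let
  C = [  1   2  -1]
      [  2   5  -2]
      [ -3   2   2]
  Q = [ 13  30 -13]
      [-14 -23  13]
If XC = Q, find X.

X = [[5, 4, 0], [-5, -3, 1]]

Since C sits to the right of X, X = QC⁻¹.
det C = -1; the adjugate gives C⁻¹ = [[-14, 6, -1], [-2, 1, 0], [-19, 8, -1]].
X = QC⁻¹ = [[13, 30, -13], [-14, -23, 13]] · [[-14, 6, -1], [-2, 1, 0], [-19, 8, -1]] = [[5, 4, 0], [-5, -3, 1]].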